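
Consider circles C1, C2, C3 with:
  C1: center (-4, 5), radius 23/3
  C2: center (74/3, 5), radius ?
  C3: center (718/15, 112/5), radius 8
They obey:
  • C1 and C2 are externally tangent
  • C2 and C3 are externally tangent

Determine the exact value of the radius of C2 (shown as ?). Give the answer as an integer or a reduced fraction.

1. [ext C1·C2]  r_C2² + (46/3)r_C2 − 763 = 0  ⇒  r_C2 = 21 (r>0 drops 1)
2. [ext C2·C3]  r_C2² + 16r_C2 − 777 = 0  ⇒  r_C2 = 21 (r>0 drops 1)

21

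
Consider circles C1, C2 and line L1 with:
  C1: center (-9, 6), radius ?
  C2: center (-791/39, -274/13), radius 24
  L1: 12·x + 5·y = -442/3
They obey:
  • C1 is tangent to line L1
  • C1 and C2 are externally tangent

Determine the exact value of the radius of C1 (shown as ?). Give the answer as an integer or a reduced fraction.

1. [C1‖L1]  r_C1² − 256/9 = 0  ⇒  r_C1 = 16/3 (r>0 drops 1)
2. [ext C1·C2]  r_C1² + 48r_C1 − 2560/9 = 0  ⇒  r_C1 = 16/3 (r>0 drops 1)

16/3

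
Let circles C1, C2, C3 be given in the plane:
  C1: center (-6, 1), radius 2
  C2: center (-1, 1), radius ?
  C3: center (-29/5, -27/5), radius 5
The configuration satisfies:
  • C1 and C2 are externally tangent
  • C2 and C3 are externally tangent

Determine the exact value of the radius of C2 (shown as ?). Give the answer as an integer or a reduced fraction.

1. [ext C1·C2]  r_C2² + 4r_C2 − 21 = 0  ⇒  r_C2 = 3 (r>0 drops 1)
2. [ext C2·C3]  r_C2² + 10r_C2 − 39 = 0  ⇒  r_C2 = 3 (r>0 drops 1)

3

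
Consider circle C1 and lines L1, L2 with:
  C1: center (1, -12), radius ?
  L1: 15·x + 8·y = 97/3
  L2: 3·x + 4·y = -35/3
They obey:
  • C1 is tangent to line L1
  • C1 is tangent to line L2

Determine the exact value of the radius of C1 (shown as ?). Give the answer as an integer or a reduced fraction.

20/3

1. [C1‖L1]  r_C1² − 400/9 = 0  ⇒  r_C1 = 20/3 (r>0 drops 1)
2. [C1‖L2]  r_C1² − 400/9 = 0  ⇒  r_C1 = 20/3 (r>0 drops 1)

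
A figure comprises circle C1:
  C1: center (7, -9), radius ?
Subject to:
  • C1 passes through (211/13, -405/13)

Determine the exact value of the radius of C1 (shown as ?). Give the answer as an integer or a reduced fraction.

24

1. [C1∋P]  r_C1² − 576 = 0  ⇒  r_C1 = 24 (r>0 drops 1)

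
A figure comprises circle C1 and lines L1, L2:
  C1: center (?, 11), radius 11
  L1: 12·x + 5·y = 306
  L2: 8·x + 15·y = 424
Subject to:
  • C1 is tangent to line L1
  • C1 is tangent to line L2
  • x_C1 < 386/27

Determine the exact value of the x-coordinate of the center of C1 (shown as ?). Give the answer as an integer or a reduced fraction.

1. [C1‖L1]  x_C1² − (251/6)x_C1 + 591/2 = 0  ⇒  x_C1 = 9 or 197/6
2. [C1‖L2]  x_C1² − (259/4)x_C1 + 2007/4 = 0  ⇒  x_C1 = 9 or 223/4

9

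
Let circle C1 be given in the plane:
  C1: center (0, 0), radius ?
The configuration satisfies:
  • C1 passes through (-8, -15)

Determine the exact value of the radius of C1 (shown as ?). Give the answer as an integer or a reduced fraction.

17

1. [C1∋P]  r_C1² − 289 = 0  ⇒  r_C1 = 17 (r>0 drops 1)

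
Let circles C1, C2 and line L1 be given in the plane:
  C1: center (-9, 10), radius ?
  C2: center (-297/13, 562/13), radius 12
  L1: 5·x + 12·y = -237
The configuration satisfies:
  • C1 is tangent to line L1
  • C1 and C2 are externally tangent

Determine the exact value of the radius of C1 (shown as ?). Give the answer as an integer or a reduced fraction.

24

1. [C1‖L1]  r_C1² − 576 = 0  ⇒  r_C1 = 24 (r>0 drops 1)
2. [ext C1·C2]  r_C1² + 24r_C1 − 1152 = 0  ⇒  r_C1 = 24 (r>0 drops 1)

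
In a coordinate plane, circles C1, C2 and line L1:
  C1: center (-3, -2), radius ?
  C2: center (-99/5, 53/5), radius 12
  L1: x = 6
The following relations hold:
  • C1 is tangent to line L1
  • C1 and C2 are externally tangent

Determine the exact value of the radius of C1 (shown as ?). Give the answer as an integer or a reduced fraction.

9

1. [C1‖L1]  r_C1² − 81 = 0  ⇒  r_C1 = 9 (r>0 drops 1)
2. [ext C1·C2]  r_C1² + 24r_C1 − 297 = 0  ⇒  r_C1 = 9 (r>0 drops 1)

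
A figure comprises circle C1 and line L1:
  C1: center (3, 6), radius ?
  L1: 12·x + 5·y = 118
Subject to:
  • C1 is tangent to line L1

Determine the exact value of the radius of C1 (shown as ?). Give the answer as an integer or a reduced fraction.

1. [C1‖L1]  r_C1² − 16 = 0  ⇒  r_C1 = 4 (r>0 drops 1)

4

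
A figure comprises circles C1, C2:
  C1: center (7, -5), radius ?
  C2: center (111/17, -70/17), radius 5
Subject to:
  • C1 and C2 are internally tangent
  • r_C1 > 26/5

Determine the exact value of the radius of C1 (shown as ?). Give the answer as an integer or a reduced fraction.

6

1. [int C1,C2]  r_C1² − 10r_C1 + 24 = 0  ⇒  r_C1 = 4 or 6
2. given r_C1 > 26/5: keep 6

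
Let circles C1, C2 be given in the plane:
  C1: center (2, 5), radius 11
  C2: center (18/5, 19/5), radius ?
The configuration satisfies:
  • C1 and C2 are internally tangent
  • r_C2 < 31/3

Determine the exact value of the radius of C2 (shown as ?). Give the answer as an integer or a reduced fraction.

1. [int C1,C2]  r_C2² − 22r_C2 + 117 = 0  ⇒  r_C2 = 9 or 13
2. given r_C2 < 31/3: keep 9

9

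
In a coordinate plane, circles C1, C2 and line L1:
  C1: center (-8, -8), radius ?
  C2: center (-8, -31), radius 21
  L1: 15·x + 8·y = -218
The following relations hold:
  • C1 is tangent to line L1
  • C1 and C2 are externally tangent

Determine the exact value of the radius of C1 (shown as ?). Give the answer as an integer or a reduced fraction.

1. [C1‖L1]  r_C1² − 4 = 0  ⇒  r_C1 = 2 (r>0 drops 1)
2. [ext C1·C2]  r_C1² + 42r_C1 − 88 = 0  ⇒  r_C1 = 2 (r>0 drops 1)

2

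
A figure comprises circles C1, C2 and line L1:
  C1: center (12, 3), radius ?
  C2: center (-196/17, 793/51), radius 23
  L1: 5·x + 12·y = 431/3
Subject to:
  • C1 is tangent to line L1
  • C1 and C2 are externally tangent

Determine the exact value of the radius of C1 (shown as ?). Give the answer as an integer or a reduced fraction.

1. [C1‖L1]  r_C1² − 121/9 = 0  ⇒  r_C1 = 11/3 (r>0 drops 1)
2. [ext C1·C2]  r_C1² + 46r_C1 − 1639/9 = 0  ⇒  r_C1 = 11/3 (r>0 drops 1)

11/3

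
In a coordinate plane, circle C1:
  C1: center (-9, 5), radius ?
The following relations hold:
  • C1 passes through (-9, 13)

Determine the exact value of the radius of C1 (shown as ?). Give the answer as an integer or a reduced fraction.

1. [C1∋P]  r_C1² − 64 = 0  ⇒  r_C1 = 8 (r>0 drops 1)

8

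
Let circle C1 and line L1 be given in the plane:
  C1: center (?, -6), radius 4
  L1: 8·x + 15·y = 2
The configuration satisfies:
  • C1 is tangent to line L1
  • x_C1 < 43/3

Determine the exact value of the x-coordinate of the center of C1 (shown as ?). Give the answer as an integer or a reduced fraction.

3

1. [C1‖L1]  x_C1² − 23x_C1 + 60 = 0  ⇒  x_C1 = 3 or 20
2. given x_C1 < 43/3: keep 3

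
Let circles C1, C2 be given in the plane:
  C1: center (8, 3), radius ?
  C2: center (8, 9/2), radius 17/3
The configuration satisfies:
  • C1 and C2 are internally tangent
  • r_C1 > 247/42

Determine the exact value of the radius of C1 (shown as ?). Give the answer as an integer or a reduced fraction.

1. [int C1,C2]  r_C1² − (34/3)r_C1 + 1075/36 = 0  ⇒  r_C1 = 25/6 or 43/6
2. given r_C1 > 247/42: keep 43/6

43/6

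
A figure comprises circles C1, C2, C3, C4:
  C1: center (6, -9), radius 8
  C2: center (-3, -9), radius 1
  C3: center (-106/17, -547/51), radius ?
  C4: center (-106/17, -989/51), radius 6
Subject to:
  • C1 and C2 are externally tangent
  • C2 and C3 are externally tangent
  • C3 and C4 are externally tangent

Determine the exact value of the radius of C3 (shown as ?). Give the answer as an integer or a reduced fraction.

8/3

1. [ext C2·C3]  r_C3² + 2r_C3 − 112/9 = 0  ⇒  r_C3 = 8/3 (r>0 drops 1)
2. [ext C3·C4]  r_C3² + 12r_C3 − 352/9 = 0  ⇒  r_C3 = 8/3 (r>0 drops 1)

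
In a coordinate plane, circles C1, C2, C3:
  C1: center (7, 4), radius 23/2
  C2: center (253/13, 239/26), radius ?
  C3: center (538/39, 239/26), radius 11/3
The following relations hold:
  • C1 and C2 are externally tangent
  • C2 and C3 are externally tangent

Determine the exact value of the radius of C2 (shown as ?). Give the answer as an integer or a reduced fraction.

2

1. [ext C1·C2]  r_C2² + 23r_C2 − 50 = 0  ⇒  r_C2 = 2 (r>0 drops 1)
2. [ext C2·C3]  r_C2² + (22/3)r_C2 − 56/3 = 0  ⇒  r_C2 = 2 (r>0 drops 1)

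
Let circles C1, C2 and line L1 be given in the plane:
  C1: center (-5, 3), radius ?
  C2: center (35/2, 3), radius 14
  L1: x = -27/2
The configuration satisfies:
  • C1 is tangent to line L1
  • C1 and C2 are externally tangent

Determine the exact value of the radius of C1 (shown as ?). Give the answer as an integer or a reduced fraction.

1. [C1‖L1]  r_C1² − 289/4 = 0  ⇒  r_C1 = 17/2 (r>0 drops 1)
2. [ext C1·C2]  r_C1² + 28r_C1 − 1241/4 = 0  ⇒  r_C1 = 17/2 (r>0 drops 1)

17/2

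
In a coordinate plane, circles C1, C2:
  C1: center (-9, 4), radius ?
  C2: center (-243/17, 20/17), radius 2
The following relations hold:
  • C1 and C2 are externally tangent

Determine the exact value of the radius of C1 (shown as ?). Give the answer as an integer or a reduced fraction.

1. [ext C1·C2]  r_C1² + 4r_C1 − 32 = 0  ⇒  r_C1 = 4 (r>0 drops 1)

4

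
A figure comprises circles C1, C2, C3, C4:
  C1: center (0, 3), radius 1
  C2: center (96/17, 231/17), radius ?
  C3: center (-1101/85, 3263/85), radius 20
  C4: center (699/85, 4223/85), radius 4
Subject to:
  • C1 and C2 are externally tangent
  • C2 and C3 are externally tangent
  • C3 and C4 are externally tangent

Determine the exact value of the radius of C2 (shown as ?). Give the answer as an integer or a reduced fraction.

11

1. [ext C1·C2]  r_C2² + 2r_C2 − 143 = 0  ⇒  r_C2 = 11 (r>0 drops 1)
2. [ext C2·C3]  r_C2² + 40r_C2 − 561 = 0  ⇒  r_C2 = 11 (r>0 drops 1)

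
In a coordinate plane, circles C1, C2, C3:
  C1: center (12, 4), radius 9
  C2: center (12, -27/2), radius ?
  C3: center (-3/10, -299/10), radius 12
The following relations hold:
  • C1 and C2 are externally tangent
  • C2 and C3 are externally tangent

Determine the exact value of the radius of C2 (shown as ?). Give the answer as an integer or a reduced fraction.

1. [ext C1·C2]  r_C2² + 18r_C2 − 901/4 = 0  ⇒  r_C2 = 17/2 (r>0 drops 1)
2. [ext C2·C3]  r_C2² + 24r_C2 − 1105/4 = 0  ⇒  r_C2 = 17/2 (r>0 drops 1)

17/2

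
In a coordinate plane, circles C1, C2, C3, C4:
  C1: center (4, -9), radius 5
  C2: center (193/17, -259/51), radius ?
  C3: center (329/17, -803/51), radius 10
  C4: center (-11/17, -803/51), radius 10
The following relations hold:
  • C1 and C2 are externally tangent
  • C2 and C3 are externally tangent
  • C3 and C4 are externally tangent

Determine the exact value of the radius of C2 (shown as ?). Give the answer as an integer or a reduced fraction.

1. [ext C1·C2]  r_C2² + 10r_C2 − 400/9 = 0  ⇒  r_C2 = 10/3 (r>0 drops 1)
2. [ext C2·C3]  r_C2² + 20r_C2 − 700/9 = 0  ⇒  r_C2 = 10/3 (r>0 drops 1)

10/3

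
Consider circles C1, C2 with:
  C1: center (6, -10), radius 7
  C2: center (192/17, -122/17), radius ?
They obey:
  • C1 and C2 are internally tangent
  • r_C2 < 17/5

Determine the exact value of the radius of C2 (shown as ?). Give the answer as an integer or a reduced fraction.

1. [int C1,C2]  r_C2² − 14r_C2 + 13 = 0  ⇒  r_C2 = 1 or 13
2. given r_C2 < 17/5: keep 1

1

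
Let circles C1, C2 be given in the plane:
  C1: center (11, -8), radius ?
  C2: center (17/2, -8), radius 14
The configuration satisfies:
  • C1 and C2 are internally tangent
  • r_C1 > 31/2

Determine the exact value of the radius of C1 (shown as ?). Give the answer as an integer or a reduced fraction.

33/2

1. [int C1,C2]  r_C1² − 28r_C1 + 759/4 = 0  ⇒  r_C1 = 23/2 or 33/2
2. given r_C1 > 31/2: keep 33/2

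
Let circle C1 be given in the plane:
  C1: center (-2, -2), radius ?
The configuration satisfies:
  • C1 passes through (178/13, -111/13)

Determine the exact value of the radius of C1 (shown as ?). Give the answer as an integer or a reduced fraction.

1. [C1∋P]  r_C1² − 289 = 0  ⇒  r_C1 = 17 (r>0 drops 1)

17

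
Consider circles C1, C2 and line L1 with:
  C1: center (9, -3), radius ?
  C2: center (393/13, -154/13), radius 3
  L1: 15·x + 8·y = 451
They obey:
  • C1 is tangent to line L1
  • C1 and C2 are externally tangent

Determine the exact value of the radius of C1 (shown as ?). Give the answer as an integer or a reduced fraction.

20

1. [C1‖L1]  r_C1² − 400 = 0  ⇒  r_C1 = 20 (r>0 drops 1)
2. [ext C1·C2]  r_C1² + 6r_C1 − 520 = 0  ⇒  r_C1 = 20 (r>0 drops 1)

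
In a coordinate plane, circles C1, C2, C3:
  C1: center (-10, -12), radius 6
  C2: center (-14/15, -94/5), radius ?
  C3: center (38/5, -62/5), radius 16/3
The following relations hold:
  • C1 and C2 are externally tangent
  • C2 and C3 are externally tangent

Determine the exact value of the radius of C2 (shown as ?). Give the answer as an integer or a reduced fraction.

16/3

1. [ext C1·C2]  r_C2² + 12r_C2 − 832/9 = 0  ⇒  r_C2 = 16/3 (r>0 drops 1)
2. [ext C2·C3]  r_C2² + (32/3)r_C2 − 256/3 = 0  ⇒  r_C2 = 16/3 (r>0 drops 1)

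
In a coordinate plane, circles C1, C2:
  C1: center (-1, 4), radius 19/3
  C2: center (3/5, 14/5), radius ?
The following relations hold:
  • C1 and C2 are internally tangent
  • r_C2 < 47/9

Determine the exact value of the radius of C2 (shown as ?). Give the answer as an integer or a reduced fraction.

1. [int C1,C2]  r_C2² − (38/3)r_C2 + 325/9 = 0  ⇒  r_C2 = 13/3 or 25/3
2. given r_C2 < 47/9: keep 13/3

13/3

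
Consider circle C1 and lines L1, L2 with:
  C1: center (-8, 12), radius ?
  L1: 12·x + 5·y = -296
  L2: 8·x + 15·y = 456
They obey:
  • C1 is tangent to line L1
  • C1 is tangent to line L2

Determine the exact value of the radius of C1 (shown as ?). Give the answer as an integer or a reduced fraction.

1. [C1‖L1]  r_C1² − 400 = 0  ⇒  r_C1 = 20 (r>0 drops 1)
2. [C1‖L2]  r_C1² − 400 = 0  ⇒  r_C1 = 20 (r>0 drops 1)

20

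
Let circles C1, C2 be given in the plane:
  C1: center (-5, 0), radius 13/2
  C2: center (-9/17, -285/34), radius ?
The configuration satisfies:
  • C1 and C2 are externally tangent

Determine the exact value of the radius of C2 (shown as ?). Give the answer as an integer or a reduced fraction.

1. [ext C1·C2]  r_C2² + 13r_C2 − 48 = 0  ⇒  r_C2 = 3 (r>0 drops 1)

3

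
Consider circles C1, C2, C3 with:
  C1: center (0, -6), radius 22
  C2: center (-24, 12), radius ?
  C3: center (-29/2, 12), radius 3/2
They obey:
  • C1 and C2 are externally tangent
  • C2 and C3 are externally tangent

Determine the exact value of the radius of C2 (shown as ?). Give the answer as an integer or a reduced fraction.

8

1. [ext C1·C2]  r_C2² + 44r_C2 − 416 = 0  ⇒  r_C2 = 8 (r>0 drops 1)
2. [ext C2·C3]  r_C2² + 3r_C2 − 88 = 0  ⇒  r_C2 = 8 (r>0 drops 1)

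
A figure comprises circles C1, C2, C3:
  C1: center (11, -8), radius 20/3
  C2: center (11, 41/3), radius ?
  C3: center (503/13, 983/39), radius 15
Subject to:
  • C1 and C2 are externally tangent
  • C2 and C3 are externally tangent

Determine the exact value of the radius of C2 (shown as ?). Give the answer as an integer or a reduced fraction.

15

1. [ext C1·C2]  r_C2² + (40/3)r_C2 − 425 = 0  ⇒  r_C2 = 15 (r>0 drops 1)
2. [ext C2·C3]  r_C2² + 30r_C2 − 675 = 0  ⇒  r_C2 = 15 (r>0 drops 1)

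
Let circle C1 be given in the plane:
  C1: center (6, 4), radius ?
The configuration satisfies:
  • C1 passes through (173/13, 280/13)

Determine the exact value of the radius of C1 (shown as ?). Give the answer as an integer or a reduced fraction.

1. [C1∋P]  r_C1² − 361 = 0  ⇒  r_C1 = 19 (r>0 drops 1)

19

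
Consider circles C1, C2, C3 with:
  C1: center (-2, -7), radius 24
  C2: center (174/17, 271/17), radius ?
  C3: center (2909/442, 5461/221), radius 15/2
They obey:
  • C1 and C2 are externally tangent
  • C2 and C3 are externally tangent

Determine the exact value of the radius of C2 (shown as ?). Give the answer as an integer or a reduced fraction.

1. [ext C1·C2]  r_C2² + 48r_C2 − 100 = 0  ⇒  r_C2 = 2 (r>0 drops 1)
2. [ext C2·C3]  r_C2² + 15r_C2 − 34 = 0  ⇒  r_C2 = 2 (r>0 drops 1)

2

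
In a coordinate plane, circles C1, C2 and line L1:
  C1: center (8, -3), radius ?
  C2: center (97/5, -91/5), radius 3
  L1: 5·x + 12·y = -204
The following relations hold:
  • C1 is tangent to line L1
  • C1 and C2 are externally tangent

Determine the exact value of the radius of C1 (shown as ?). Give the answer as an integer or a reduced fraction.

1. [C1‖L1]  r_C1² − 256 = 0  ⇒  r_C1 = 16 (r>0 drops 1)
2. [ext C1·C2]  r_C1² + 6r_C1 − 352 = 0  ⇒  r_C1 = 16 (r>0 drops 1)

16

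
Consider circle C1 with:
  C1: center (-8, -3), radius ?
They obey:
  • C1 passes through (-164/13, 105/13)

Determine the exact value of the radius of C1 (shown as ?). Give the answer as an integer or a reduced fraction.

12

1. [C1∋P]  r_C1² − 144 = 0  ⇒  r_C1 = 12 (r>0 drops 1)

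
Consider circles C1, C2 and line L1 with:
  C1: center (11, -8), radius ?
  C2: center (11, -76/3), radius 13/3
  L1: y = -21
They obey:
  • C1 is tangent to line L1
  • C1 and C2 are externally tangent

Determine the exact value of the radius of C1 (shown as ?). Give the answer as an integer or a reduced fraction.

1. [C1‖L1]  r_C1² − 169 = 0  ⇒  r_C1 = 13 (r>0 drops 1)
2. [ext C1·C2]  r_C1² + (26/3)r_C1 − 845/3 = 0  ⇒  r_C1 = 13 (r>0 drops 1)

13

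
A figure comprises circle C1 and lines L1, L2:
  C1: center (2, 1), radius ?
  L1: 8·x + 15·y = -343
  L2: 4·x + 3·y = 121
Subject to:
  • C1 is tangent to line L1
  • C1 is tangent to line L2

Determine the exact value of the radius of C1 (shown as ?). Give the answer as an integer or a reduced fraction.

22

1. [C1‖L1]  r_C1² − 484 = 0  ⇒  r_C1 = 22 (r>0 drops 1)
2. [C1‖L2]  r_C1² − 484 = 0  ⇒  r_C1 = 22 (r>0 drops 1)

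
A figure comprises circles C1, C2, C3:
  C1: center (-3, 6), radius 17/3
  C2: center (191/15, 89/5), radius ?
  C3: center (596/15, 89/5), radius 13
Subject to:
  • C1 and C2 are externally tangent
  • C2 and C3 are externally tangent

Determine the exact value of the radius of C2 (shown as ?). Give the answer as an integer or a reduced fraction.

1. [ext C1·C2]  r_C2² + (34/3)r_C2 − 1064/3 = 0  ⇒  r_C2 = 14 (r>0 drops 1)
2. [ext C2·C3]  r_C2² + 26r_C2 − 560 = 0  ⇒  r_C2 = 14 (r>0 drops 1)

14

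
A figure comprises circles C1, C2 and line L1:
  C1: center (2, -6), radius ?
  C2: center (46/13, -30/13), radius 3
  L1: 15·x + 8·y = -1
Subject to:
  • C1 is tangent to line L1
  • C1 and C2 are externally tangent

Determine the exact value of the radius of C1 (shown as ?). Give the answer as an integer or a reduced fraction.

1. [C1‖L1]  r_C1² − 1 = 0  ⇒  r_C1 = 1 (r>0 drops 1)
2. [ext C1·C2]  r_C1² + 6r_C1 − 7 = 0  ⇒  r_C1 = 1 (r>0 drops 1)

1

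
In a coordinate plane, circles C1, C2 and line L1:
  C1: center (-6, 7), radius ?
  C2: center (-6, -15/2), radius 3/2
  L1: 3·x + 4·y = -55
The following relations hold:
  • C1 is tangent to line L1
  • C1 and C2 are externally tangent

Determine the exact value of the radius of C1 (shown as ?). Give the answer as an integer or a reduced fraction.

13

1. [C1‖L1]  r_C1² − 169 = 0  ⇒  r_C1 = 13 (r>0 drops 1)
2. [ext C1·C2]  r_C1² + 3r_C1 − 208 = 0  ⇒  r_C1 = 13 (r>0 drops 1)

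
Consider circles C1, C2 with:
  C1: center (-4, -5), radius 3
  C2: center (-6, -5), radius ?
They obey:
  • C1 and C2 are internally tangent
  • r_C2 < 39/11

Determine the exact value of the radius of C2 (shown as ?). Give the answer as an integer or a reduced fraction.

1

1. [int C1,C2]  r_C2² − 6r_C2 + 5 = 0  ⇒  r_C2 = 1 or 5
2. given r_C2 < 39/11: keep 1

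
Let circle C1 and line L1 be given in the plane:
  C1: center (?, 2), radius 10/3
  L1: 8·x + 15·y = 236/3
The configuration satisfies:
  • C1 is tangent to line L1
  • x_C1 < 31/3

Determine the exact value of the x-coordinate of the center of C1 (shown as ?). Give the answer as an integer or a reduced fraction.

-1

1. [C1‖L1]  x_C1² − (73/6)x_C1 − 79/6 = 0  ⇒  x_C1 = -1 or 79/6
2. given x_C1 < 31/3: keep -1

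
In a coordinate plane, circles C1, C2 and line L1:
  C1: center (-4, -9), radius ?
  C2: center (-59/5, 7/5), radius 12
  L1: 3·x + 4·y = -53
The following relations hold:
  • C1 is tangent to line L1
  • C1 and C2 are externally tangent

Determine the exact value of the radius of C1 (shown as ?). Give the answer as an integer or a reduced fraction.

1. [C1‖L1]  r_C1² − 1 = 0  ⇒  r_C1 = 1 (r>0 drops 1)
2. [ext C1·C2]  r_C1² + 24r_C1 − 25 = 0  ⇒  r_C1 = 1 (r>0 drops 1)

1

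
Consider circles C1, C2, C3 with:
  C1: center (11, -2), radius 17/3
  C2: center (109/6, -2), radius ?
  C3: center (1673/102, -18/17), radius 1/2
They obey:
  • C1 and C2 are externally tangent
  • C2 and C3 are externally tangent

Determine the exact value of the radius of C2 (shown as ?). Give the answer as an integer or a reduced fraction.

1. [ext C1·C2]  r_C2² + (34/3)r_C2 − 77/4 = 0  ⇒  r_C2 = 3/2 (r>0 drops 1)
2. [ext C2·C3]  r_C2² + 1r_C2 − 15/4 = 0  ⇒  r_C2 = 3/2 (r>0 drops 1)

3/2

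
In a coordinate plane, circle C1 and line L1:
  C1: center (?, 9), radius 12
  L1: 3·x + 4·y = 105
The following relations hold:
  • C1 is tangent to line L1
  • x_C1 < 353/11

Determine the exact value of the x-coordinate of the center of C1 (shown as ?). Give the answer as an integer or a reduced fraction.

1. [C1‖L1]  x_C1² − 46x_C1 + 129 = 0  ⇒  x_C1 = 3 or 43
2. given x_C1 < 353/11: keep 3

3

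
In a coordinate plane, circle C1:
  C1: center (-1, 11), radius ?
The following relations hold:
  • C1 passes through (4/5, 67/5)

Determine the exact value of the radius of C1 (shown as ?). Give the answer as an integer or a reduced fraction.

3

1. [C1∋P]  r_C1² − 9 = 0  ⇒  r_C1 = 3 (r>0 drops 1)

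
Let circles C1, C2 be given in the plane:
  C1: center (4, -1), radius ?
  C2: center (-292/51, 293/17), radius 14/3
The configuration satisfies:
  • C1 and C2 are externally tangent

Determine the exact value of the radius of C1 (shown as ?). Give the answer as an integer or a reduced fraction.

1. [ext C1·C2]  r_C1² + (28/3)r_C1 − 1216/3 = 0  ⇒  r_C1 = 16 (r>0 drops 1)

16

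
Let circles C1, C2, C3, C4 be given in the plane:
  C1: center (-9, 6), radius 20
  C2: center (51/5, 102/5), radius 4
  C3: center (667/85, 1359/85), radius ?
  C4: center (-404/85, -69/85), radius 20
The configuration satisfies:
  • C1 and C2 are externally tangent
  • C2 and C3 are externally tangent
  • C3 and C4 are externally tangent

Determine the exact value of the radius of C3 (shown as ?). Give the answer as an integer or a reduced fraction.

1

1. [ext C2·C3]  r_C3² + 8r_C3 − 9 = 0  ⇒  r_C3 = 1 (r>0 drops 1)
2. [ext C3·C4]  r_C3² + 40r_C3 − 41 = 0  ⇒  r_C3 = 1 (r>0 drops 1)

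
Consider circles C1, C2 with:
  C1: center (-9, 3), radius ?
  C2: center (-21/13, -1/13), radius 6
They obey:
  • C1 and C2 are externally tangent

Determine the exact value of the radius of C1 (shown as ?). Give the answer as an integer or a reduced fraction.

1. [ext C1·C2]  r_C1² + 12r_C1 − 28 = 0  ⇒  r_C1 = 2 (r>0 drops 1)

2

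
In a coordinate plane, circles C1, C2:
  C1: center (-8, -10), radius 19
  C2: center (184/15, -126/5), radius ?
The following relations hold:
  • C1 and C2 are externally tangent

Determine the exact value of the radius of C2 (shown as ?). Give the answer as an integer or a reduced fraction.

19/3

1. [ext C1·C2]  r_C2² + 38r_C2 − 2527/9 = 0  ⇒  r_C2 = 19/3 (r>0 drops 1)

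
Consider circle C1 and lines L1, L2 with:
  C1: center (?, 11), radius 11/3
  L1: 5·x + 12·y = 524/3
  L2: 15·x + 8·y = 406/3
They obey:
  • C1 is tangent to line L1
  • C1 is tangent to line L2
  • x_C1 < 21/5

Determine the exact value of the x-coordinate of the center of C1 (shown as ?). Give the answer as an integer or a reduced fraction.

-1

1. [C1‖L1]  x_C1² − (256/15)x_C1 − 271/15 = 0  ⇒  x_C1 = -1 or 271/15
2. [C1‖L2]  x_C1² − (284/45)x_C1 − 329/45 = 0  ⇒  x_C1 = -1 or 329/45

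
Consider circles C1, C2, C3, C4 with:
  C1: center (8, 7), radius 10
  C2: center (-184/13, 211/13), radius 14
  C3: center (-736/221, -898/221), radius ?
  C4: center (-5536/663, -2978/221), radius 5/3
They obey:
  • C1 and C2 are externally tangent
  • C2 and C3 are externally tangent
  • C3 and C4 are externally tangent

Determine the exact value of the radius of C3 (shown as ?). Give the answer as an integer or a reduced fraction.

9

1. [ext C2·C3]  r_C3² + 28r_C3 − 333 = 0  ⇒  r_C3 = 9 (r>0 drops 1)
2. [ext C3·C4]  r_C3² + (10/3)r_C3 − 111 = 0  ⇒  r_C3 = 9 (r>0 drops 1)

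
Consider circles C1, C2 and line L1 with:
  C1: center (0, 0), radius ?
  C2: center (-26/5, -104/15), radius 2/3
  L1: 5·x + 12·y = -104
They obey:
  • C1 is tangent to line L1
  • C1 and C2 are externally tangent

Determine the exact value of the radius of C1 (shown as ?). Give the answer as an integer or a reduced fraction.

8

1. [C1‖L1]  r_C1² − 64 = 0  ⇒  r_C1 = 8 (r>0 drops 1)
2. [ext C1·C2]  r_C1² + (4/3)r_C1 − 224/3 = 0  ⇒  r_C1 = 8 (r>0 drops 1)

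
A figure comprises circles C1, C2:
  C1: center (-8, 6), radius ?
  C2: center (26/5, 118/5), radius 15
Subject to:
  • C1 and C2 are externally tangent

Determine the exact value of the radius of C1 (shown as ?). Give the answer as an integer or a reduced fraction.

7

1. [ext C1·C2]  r_C1² + 30r_C1 − 259 = 0  ⇒  r_C1 = 7 (r>0 drops 1)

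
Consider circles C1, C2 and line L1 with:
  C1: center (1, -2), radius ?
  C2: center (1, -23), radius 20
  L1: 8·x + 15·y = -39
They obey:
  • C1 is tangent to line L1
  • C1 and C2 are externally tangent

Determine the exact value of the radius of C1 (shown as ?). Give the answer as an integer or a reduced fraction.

1

1. [C1‖L1]  r_C1² − 1 = 0  ⇒  r_C1 = 1 (r>0 drops 1)
2. [ext C1·C2]  r_C1² + 40r_C1 − 41 = 0  ⇒  r_C1 = 1 (r>0 drops 1)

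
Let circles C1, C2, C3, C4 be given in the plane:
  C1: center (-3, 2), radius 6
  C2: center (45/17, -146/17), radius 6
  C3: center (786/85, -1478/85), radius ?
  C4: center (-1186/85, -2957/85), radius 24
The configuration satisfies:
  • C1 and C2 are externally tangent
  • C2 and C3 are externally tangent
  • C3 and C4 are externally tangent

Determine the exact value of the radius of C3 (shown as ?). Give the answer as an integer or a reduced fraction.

5

1. [ext C2·C3]  r_C3² + 12r_C3 − 85 = 0  ⇒  r_C3 = 5 (r>0 drops 1)
2. [ext C3·C4]  r_C3² + 48r_C3 − 265 = 0  ⇒  r_C3 = 5 (r>0 drops 1)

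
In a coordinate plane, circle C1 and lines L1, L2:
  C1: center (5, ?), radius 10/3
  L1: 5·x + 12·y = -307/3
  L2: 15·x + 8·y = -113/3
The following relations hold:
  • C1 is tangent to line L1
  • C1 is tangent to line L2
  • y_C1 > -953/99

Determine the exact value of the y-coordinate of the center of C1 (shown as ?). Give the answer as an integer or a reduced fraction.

1. [C1‖L1]  y_C1² + (191/9)y_C1 + 896/9 = 0  ⇒  y_C1 = -128/9 or -7
2. [C1‖L2]  y_C1² + (169/6)y_C1 + 889/6 = 0  ⇒  y_C1 = -127/6 or -7

-7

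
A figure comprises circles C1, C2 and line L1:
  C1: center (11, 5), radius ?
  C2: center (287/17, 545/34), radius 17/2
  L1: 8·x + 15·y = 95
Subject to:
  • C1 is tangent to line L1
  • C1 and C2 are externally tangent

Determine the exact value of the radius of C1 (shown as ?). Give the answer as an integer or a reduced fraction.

1. [C1‖L1]  r_C1² − 16 = 0  ⇒  r_C1 = 4 (r>0 drops 1)
2. [ext C1·C2]  r_C1² + 17r_C1 − 84 = 0  ⇒  r_C1 = 4 (r>0 drops 1)

4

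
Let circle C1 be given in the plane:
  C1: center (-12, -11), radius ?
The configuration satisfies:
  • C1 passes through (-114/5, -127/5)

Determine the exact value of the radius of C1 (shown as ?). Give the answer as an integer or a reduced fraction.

18

1. [C1∋P]  r_C1² − 324 = 0  ⇒  r_C1 = 18 (r>0 drops 1)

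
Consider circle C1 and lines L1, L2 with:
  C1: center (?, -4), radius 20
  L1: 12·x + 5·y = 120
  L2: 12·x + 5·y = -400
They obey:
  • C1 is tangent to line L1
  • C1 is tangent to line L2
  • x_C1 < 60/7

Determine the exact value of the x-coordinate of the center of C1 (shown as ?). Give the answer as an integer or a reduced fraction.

-10

1. [C1‖L1]  x_C1² − (70/3)x_C1 − 1000/3 = 0  ⇒  x_C1 = -10 or 100/3
2. [C1‖L2]  x_C1² + (190/3)x_C1 + 1600/3 = 0  ⇒  x_C1 = -160/3 or -10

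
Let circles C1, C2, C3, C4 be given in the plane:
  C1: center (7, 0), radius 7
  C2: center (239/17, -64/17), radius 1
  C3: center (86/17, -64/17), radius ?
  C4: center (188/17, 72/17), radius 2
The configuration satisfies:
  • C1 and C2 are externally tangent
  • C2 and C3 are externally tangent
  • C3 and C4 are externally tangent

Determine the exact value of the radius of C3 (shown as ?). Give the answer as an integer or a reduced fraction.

8

1. [ext C2·C3]  r_C3² + 2r_C3 − 80 = 0  ⇒  r_C3 = 8 (r>0 drops 1)
2. [ext C3·C4]  r_C3² + 4r_C3 − 96 = 0  ⇒  r_C3 = 8 (r>0 drops 1)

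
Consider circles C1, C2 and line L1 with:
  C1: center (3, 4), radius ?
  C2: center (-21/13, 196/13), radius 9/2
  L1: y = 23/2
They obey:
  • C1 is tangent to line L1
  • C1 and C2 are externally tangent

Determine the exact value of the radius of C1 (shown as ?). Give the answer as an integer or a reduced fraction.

15/2

1. [C1‖L1]  r_C1² − 225/4 = 0  ⇒  r_C1 = 15/2 (r>0 drops 1)
2. [ext C1·C2]  r_C1² + 9r_C1 − 495/4 = 0  ⇒  r_C1 = 15/2 (r>0 drops 1)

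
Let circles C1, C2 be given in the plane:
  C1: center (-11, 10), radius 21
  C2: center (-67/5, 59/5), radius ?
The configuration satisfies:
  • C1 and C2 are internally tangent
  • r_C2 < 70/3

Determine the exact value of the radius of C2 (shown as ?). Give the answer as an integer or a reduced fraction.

1. [int C1,C2]  r_C2² − 42r_C2 + 432 = 0  ⇒  r_C2 = 18 or 24
2. given r_C2 < 70/3: keep 18

18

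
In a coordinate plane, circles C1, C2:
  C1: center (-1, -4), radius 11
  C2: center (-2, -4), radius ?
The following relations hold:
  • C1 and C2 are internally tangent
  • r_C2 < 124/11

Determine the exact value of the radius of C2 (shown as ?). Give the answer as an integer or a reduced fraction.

1. [int C1,C2]  r_C2² − 22r_C2 + 120 = 0  ⇒  r_C2 = 10 or 12
2. given r_C2 < 124/11: keep 10

10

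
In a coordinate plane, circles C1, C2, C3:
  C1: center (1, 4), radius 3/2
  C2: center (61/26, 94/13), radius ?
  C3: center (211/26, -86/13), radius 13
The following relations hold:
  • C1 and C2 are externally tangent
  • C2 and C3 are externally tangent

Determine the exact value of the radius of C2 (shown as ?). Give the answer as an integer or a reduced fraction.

2

1. [ext C1·C2]  r_C2² + 3r_C2 − 10 = 0  ⇒  r_C2 = 2 (r>0 drops 1)
2. [ext C2·C3]  r_C2² + 26r_C2 − 56 = 0  ⇒  r_C2 = 2 (r>0 drops 1)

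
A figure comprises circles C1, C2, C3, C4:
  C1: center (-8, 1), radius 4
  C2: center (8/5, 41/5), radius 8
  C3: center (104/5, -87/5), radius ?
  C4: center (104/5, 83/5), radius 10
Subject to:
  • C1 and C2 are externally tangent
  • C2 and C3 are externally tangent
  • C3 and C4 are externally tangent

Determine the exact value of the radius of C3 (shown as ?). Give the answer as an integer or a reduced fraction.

24

1. [ext C2·C3]  r_C3² + 16r_C3 − 960 = 0  ⇒  r_C3 = 24 (r>0 drops 1)
2. [ext C3·C4]  r_C3² + 20r_C3 − 1056 = 0  ⇒  r_C3 = 24 (r>0 drops 1)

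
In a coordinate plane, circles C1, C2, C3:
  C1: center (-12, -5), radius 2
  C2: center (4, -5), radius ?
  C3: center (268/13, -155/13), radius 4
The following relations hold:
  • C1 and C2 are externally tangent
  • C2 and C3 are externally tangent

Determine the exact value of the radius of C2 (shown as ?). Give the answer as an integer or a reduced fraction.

1. [ext C1·C2]  r_C2² + 4r_C2 − 252 = 0  ⇒  r_C2 = 14 (r>0 drops 1)
2. [ext C2·C3]  r_C2² + 8r_C2 − 308 = 0  ⇒  r_C2 = 14 (r>0 drops 1)

14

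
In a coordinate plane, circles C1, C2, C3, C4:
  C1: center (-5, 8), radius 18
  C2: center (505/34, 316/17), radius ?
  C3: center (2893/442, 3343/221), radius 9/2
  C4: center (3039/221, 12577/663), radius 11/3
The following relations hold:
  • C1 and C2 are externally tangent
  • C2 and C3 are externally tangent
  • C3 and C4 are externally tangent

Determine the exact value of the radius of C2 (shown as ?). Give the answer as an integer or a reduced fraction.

9/2

1. [ext C1·C2]  r_C2² + 36r_C2 − 729/4 = 0  ⇒  r_C2 = 9/2 (r>0 drops 1)
2. [ext C2·C3]  r_C2² + 9r_C2 − 243/4 = 0  ⇒  r_C2 = 9/2 (r>0 drops 1)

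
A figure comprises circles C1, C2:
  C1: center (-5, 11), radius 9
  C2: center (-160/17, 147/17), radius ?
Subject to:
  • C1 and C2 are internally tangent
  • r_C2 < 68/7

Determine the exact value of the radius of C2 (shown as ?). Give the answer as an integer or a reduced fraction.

1. [int C1,C2]  r_C2² − 18r_C2 + 56 = 0  ⇒  r_C2 = 4 or 14
2. given r_C2 < 68/7: keep 4

4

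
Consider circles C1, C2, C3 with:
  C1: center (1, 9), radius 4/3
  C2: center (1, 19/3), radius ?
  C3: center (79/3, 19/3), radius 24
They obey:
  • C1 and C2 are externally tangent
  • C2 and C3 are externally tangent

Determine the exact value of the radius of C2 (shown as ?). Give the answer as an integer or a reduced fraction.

4/3

1. [ext C1·C2]  r_C2² + (8/3)r_C2 − 16/3 = 0  ⇒  r_C2 = 4/3 (r>0 drops 1)
2. [ext C2·C3]  r_C2² + 48r_C2 − 592/9 = 0  ⇒  r_C2 = 4/3 (r>0 drops 1)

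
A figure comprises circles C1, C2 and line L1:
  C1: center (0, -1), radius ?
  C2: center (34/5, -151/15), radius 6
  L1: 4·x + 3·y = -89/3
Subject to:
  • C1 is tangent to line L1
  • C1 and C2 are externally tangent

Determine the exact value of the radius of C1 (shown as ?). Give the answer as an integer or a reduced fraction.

16/3

1. [C1‖L1]  r_C1² − 256/9 = 0  ⇒  r_C1 = 16/3 (r>0 drops 1)
2. [ext C1·C2]  r_C1² + 12r_C1 − 832/9 = 0  ⇒  r_C1 = 16/3 (r>0 drops 1)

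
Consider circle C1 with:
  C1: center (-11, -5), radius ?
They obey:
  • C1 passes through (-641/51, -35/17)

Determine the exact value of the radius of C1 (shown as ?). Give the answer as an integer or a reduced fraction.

10/3

1. [C1∋P]  r_C1² − 100/9 = 0  ⇒  r_C1 = 10/3 (r>0 drops 1)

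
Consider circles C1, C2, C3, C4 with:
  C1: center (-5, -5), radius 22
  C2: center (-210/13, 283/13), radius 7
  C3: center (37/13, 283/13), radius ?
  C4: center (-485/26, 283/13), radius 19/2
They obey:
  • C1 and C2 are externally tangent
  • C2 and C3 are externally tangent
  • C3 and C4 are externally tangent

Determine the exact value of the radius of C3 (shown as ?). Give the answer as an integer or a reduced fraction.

12

1. [ext C2·C3]  r_C3² + 14r_C3 − 312 = 0  ⇒  r_C3 = 12 (r>0 drops 1)
2. [ext C3·C4]  r_C3² + 19r_C3 − 372 = 0  ⇒  r_C3 = 12 (r>0 drops 1)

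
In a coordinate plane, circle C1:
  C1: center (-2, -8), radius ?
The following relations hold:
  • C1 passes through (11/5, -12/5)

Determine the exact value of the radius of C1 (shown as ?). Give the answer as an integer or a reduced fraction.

1. [C1∋P]  r_C1² − 49 = 0  ⇒  r_C1 = 7 (r>0 drops 1)

7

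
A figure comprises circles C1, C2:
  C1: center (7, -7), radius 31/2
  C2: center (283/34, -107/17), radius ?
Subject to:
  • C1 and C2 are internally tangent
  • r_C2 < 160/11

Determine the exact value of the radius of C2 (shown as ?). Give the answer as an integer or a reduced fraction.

1. [int C1,C2]  r_C2² − 31r_C2 + 238 = 0  ⇒  r_C2 = 14 or 17
2. given r_C2 < 160/11: keep 14

14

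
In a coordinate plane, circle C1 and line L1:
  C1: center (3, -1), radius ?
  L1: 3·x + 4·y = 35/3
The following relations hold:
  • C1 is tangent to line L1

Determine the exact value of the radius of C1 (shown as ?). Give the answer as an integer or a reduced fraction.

4/3

1. [C1‖L1]  r_C1² − 16/9 = 0  ⇒  r_C1 = 4/3 (r>0 drops 1)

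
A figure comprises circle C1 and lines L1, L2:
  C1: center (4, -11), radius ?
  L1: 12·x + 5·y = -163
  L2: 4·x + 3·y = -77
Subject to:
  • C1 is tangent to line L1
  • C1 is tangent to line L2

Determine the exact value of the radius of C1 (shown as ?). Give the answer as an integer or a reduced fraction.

1. [C1‖L1]  r_C1² − 144 = 0  ⇒  r_C1 = 12 (r>0 drops 1)
2. [C1‖L2]  r_C1² − 144 = 0  ⇒  r_C1 = 12 (r>0 drops 1)

12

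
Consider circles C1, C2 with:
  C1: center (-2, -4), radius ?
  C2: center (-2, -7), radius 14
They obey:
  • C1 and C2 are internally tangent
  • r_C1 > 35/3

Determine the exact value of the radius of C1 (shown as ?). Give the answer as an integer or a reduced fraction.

1. [int C1,C2]  r_C1² − 28r_C1 + 187 = 0  ⇒  r_C1 = 11 or 17
2. given r_C1 > 35/3: keep 17

17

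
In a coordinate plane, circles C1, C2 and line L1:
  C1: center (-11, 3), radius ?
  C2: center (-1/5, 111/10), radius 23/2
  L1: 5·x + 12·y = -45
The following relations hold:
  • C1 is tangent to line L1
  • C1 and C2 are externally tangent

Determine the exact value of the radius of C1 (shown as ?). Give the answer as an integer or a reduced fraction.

2

1. [C1‖L1]  r_C1² − 4 = 0  ⇒  r_C1 = 2 (r>0 drops 1)
2. [ext C1·C2]  r_C1² + 23r_C1 − 50 = 0  ⇒  r_C1 = 2 (r>0 drops 1)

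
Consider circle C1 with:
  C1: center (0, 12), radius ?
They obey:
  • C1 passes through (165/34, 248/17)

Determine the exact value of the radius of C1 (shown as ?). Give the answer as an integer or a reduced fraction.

1. [C1∋P]  r_C1² − 121/4 = 0  ⇒  r_C1 = 11/2 (r>0 drops 1)

11/2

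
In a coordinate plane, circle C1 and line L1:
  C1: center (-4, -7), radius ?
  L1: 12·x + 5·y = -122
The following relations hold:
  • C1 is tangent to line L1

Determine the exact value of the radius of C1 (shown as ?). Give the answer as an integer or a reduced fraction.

3

1. [C1‖L1]  r_C1² − 9 = 0  ⇒  r_C1 = 3 (r>0 drops 1)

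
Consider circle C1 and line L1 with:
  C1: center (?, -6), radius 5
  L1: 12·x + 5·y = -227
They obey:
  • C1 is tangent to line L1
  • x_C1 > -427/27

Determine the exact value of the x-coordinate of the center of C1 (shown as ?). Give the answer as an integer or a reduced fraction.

-11

1. [C1‖L1]  x_C1² + (197/6)x_C1 + 1441/6 = 0  ⇒  x_C1 = -131/6 or -11
2. given x_C1 > -427/27: keep -11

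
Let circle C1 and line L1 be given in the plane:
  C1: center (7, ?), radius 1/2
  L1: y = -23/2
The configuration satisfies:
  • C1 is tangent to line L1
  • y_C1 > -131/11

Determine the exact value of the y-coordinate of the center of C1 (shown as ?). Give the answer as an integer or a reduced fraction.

-11

1. [C1‖L1]  y_C1² + 23y_C1 + 132 = 0  ⇒  y_C1 = -12 or -11
2. given y_C1 > -131/11: keep -11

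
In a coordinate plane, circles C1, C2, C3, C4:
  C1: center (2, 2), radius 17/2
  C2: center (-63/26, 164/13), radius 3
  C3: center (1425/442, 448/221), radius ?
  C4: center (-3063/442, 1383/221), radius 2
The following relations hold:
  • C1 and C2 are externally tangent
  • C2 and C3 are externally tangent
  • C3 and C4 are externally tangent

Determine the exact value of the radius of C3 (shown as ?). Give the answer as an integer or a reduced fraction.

9

1. [ext C2·C3]  r_C3² + 6r_C3 − 135 = 0  ⇒  r_C3 = 9 (r>0 drops 1)
2. [ext C3·C4]  r_C3² + 4r_C3 − 117 = 0  ⇒  r_C3 = 9 (r>0 drops 1)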